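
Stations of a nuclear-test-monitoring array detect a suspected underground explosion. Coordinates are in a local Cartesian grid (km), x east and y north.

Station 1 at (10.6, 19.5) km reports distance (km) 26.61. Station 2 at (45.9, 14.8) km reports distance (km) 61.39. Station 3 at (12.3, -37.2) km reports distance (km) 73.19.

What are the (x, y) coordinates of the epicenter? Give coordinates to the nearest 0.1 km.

Circle about each station: (x − 10.6)² + (y − 19.5)² = 26.61²; (x − 45.9)² + (y − 14.8)² = 61.39²; (x − 12.3)² + (y + 37.2)² = 73.19².
Subtracting the Station 1 equation from the Station 2 and Station 3 equations removes the quadratic terms:
70.6 x − 9.4 y = -1227.40
3.4 x − 113.4 y = -3606.16
Solving the 2×2 system: x ≈ -13.2, y ≈ 31.4 km.

(-13.2, 31.4)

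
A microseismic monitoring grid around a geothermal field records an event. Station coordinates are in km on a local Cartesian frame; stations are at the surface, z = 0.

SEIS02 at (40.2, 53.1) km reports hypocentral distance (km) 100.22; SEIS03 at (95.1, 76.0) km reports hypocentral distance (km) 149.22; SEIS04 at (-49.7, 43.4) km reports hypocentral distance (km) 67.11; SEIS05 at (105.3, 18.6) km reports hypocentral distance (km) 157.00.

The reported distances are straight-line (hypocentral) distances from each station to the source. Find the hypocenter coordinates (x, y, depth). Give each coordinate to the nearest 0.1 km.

Each station gives a sphere (x−x_i)² + (y−y_i)² + z² = d_i² (stations at z=0).
Subtracting the SEIS02 sphere from SEIS03 and SEIS04: z² cancels, leaving linear equations in x and y:
109.8 x + 45.8 y = -1838.20
-179.8 x − 19.4 y = 5458.30
Solving: x ≈ -35.109, y ≈ 44.034 km (keep extra digits for the depth step; rounded: -35.1, 44.0).
Then from the SEIS02 sphere: z² = 100.22² − (x − 40.2)² − (y − 53.1)² with x = -35.109, y = 44.034, so z ≈ 65.501 ≈ 65.5 km.
Check against SEIS05 (with the unrounded solution): distance 157.01 ≈ 157.00 km. ✓

x ≈ -35.1 km, y ≈ 44.0 km, depth ≈ 65.5 km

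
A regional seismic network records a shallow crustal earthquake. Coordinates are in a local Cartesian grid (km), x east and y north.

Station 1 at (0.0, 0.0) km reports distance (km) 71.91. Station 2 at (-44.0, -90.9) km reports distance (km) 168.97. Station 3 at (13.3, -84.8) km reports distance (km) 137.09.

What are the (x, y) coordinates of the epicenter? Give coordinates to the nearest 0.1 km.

Circle about each station: x² + y² = 71.91²; (x + 44.0)² + (y + 90.9)² = 168.97²; (x − 13.3)² + (y + 84.8)² = 137.09².
Subtracting the Station 1 equation from the Station 2 and Station 3 equations removes the quadratic terms:
-88.0 x − 181.8 y = -13181.00
26.6 x − 169.6 y = -6254.69
Solving the 2×2 system: x ≈ 55.6, y ≈ 45.6 km.

(55.6, 45.6)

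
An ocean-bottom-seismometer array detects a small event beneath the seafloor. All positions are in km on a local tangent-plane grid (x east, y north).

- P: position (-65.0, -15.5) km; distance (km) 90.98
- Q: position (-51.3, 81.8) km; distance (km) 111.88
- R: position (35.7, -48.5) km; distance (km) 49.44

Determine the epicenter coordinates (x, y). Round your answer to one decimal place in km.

Circle about each station: (x + 65.0)² + (y + 15.5)² = 90.98²; (x + 51.3)² + (y − 81.8)² = 111.88²; (x − 35.7)² + (y + 48.5)² = 49.44².
Subtracting pairs of circle equations eliminates x²+y² and gives linear equations (the radical axes):
27.4 x + 194.6 y = 617.91
201.4 x − 66.0 y = 4994.54
Solving the 2×2 system: x ≈ 24.7, y ≈ -0.3 km.
Check against P (with the unrounded x, y): √((x + 65.0)²+(y + 15.5)²) = 90.98 ≈ 90.98 km. ✓

x ≈ 24.7 km, y ≈ -0.3 km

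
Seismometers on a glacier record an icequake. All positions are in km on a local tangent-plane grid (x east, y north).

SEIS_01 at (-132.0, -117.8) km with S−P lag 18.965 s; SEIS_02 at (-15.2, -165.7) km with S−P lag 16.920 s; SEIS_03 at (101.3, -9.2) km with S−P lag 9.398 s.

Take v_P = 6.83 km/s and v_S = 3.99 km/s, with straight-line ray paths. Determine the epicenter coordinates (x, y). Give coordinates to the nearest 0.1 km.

(11.2, -5.5)

Distance from S−P lag: d = Δt · v_P v_S / (v_P − v_S) = Δt · (6.83·3.99)/(6.83−3.99) ≈ 9.5957·Δt.
So d_SEIS_01 = 181.98, d_SEIS_02 = 162.36, d_SEIS_03 = 90.18 km.
Circle about each station: (x + 132.0)² + (y + 117.8)² = 181.98²; (x + 15.2)² + (y + 165.7)² = 162.36²; (x − 101.3)² + (y + 9.2)² = 90.18².
Subtracting pairs of circle equations eliminates x²+y² and gives linear equations (the radical axes):
233.6 x − 95.8 y = 3142.64
466.6 x + 217.2 y = 4029.78
Solving the 2×2 system: x ≈ 11.2, y ≈ -5.5 km.
Check against SEIS_01 (with the unrounded x, y): √((x + 132.0)²+(y + 117.8)²) = 181.98 ≈ 181.98 km. ✓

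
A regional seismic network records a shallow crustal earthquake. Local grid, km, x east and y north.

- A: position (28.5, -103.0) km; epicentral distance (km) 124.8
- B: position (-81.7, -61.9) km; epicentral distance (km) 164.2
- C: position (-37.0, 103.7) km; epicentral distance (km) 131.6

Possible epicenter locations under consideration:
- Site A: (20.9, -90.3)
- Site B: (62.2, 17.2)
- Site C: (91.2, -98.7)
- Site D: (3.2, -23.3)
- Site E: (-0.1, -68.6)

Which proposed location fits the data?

For each candidate, compare |candidate − station| to the reported distance:
Site A: residuals A 110.0, B 57.7, C 70.9 → max 110.0 km
Site B: residuals A 0.0, B 0.0, C 0.0 → max 0.0 km
Site C: residuals A 62.0, B 12.6, C 108.0 → max 108.0 km
Site D: residuals A 41.2, B 70.9, C 1.6 → max 70.9 km
Site E: residuals A 80.1, B 82.3, C 44.6 → max 82.3 km
Only Site B has all residuals ≈ 0.

Site B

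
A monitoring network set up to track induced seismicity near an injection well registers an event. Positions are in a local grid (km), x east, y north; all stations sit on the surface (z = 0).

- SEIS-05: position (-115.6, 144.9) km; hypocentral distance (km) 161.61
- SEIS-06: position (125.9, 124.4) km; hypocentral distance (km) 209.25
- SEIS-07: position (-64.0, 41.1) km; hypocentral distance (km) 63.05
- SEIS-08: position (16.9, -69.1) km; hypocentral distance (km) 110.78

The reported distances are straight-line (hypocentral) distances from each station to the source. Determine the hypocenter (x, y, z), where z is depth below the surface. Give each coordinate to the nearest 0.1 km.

Each station gives a sphere (x−x_i)² + (y−y_i)² + z² = d_i² (stations at z=0).
Subtracting the SEIS-05 sphere from SEIS-06 and SEIS-07: z² cancels, leaving linear equations in x and y:
483.0 x − 41.0 y = -20700.97
103.2 x − 207.6 y = -6431.67
Solving: x ≈ -42.002, y ≈ 10.102 km (keep extra digits for the depth step; rounded: -42.0, 10.1).
Then from the SEIS-05 sphere: z² = 161.61² − (x + 115.6)² − (y − 144.9)² with x = -42.002, y = 10.102, so z ≈ 50.305 ≈ 50.3 km.

x ≈ -42.0 km, y ≈ 10.1 km, depth ≈ 50.3 km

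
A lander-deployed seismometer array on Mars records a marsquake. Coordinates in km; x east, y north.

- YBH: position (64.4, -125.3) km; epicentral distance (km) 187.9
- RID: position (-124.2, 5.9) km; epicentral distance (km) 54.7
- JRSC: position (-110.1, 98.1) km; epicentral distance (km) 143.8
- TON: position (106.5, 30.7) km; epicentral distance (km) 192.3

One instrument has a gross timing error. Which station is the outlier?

TON

Solve using three stations at a time. Using YBH, RID, JRSC (subtract circle equations pairwise → linear system) gives (x, y) ≈ (-105.8, -45.6).
Distances from that point to each station vs reported:
  YBH: calculated 187.9 vs reported 187.9 → residual 0.0 km
  RID: calculated 54.7 vs reported 54.7 → residual 0.0 km
  JRSC: calculated 143.8 vs reported 143.8 → residual 0.0 km
  TON: calculated 225.6 vs reported 192.3 → residual 33.3 km
YBH, RID, JRSC are mutually consistent (residuals ≈ 0); TON is off by 33.3 km.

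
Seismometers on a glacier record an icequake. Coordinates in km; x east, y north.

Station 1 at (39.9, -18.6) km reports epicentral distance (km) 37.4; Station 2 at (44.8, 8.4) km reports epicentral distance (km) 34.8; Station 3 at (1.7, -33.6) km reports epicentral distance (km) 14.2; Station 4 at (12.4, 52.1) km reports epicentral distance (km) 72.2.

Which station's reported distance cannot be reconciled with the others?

Station 2

Solve using three stations at a time. Using Station 1, Station 3, Station 4 (subtract circle equations pairwise → linear system) gives (x, y) ≈ (2.5, -19.4).
Distances from that point to each station vs reported:
  Station 1: calculated 37.4 vs reported 37.4 → residual 0.0 km
  Station 2: calculated 50.6 vs reported 34.8 → residual 15.8 km
  Station 3: calculated 14.2 vs reported 14.2 → residual 0.0 km
  Station 4: calculated 72.2 vs reported 72.2 → residual 0.0 km
Station 1, Station 3, Station 4 are mutually consistent (residuals ≈ 0); Station 2 is off by 15.8 km.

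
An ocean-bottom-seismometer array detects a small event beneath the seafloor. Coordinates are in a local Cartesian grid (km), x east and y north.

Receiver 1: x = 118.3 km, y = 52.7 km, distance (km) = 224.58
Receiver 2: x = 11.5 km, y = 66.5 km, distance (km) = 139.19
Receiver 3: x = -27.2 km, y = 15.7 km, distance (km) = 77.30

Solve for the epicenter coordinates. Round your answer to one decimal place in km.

Circle about each station: (x − 118.3)² + (y − 52.7)² = 224.58²; (x − 11.5)² + (y − 66.5)² = 139.19²; (x + 27.2)² + (y − 15.7)² = 77.30².
Subtracting the Receiver 1 equation from the Receiver 2 and Receiver 3 equations removes the quadratic terms:
-213.6 x + 27.6 y = 18844.64
-291.0 x − 74.0 y = 28675.04
Solving the 2×2 system: x ≈ -91.7, y ≈ -26.9 km.
Check against Receiver 1 (with the unrounded x, y): √((x − 118.3)²+(y − 52.7)²) = 224.58 ≈ 224.58 km. ✓

-91.7 km east, -26.9 km north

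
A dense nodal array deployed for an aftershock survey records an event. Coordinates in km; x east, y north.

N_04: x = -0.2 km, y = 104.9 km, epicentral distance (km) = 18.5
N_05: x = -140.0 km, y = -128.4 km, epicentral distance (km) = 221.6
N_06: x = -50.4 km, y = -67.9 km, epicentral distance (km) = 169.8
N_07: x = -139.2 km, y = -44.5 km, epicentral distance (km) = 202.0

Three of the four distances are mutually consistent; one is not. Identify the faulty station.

N_05

Solve using three stations at a time. Using N_04, N_06, N_07 (subtract circle equations pairwise → linear system) gives (x, y) ≈ (11.2, 90.3).
Distances from that point to each station vs reported:
  N_04: calculated 18.5 vs reported 18.5 → residual 0.0 km
  N_05: calculated 265.9 vs reported 221.6 → residual 44.3 km
  N_06: calculated 169.8 vs reported 169.8 → residual 0.0 km
  N_07: calculated 202.0 vs reported 202.0 → residual 0.0 km
N_04, N_06, N_07 are mutually consistent (residuals ≈ 0); N_05 is off by 44.3 km.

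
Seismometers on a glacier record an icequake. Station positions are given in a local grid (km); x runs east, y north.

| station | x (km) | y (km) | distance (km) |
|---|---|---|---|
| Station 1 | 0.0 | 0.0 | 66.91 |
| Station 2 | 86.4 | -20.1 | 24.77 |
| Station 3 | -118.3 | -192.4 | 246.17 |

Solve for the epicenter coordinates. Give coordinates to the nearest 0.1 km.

Circle about each station: x² + y² = 66.91²; (x − 86.4)² + (y + 20.1)² = 24.77²; (x + 118.3)² + (y + 192.4)² = 246.17².
Subtracting the Station 1 equation from the Station 2 and Station 3 equations removes the quadratic terms:
172.8 x − 40.2 y = 11732.37
-236.6 x − 384.8 y = -5110.07
Solving the 2×2 system: x ≈ 62.1, y ≈ -24.9 km.
Check against Station 1 (with the unrounded x, y): √(x²+y²) = 66.91 ≈ 66.91 km. ✓

62.1 km east, -24.9 km north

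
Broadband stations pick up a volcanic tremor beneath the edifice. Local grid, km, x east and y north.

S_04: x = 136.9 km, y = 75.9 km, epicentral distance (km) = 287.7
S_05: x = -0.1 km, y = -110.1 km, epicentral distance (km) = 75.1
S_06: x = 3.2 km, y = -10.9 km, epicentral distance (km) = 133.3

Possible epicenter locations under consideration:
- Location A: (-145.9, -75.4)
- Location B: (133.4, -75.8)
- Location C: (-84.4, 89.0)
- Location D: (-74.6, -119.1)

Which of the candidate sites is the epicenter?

For each candidate, compare |candidate − station| to the reported distance:
Location A: residuals S_04 33.0, S_05 74.8, S_06 29.2 → max 74.8 km
Location B: residuals S_04 136.0, S_05 62.7, S_06 12.2 → max 136.0 km
Location C: residuals S_04 66.0, S_05 141.1, S_06 0.4 → max 141.1 km
Location D: residuals S_04 0.0, S_05 0.1, S_06 0.0 → max 0.1 km
Only Location D has all residuals ≈ 0.

Location D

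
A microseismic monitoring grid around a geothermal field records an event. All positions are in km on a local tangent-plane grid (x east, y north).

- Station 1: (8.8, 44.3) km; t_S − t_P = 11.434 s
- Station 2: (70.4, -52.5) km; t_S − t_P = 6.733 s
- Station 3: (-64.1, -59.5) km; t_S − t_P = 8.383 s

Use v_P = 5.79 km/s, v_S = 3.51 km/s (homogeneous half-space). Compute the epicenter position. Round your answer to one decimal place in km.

Distance from S−P lag: d = Δt · v_P v_S / (v_P − v_S) = Δt · (5.79·3.51)/(5.79−3.51) ≈ 8.9136·Δt.
So d_Station 1 = 101.92, d_Station 2 = 60.01, d_Station 3 = 74.72 km.
Circle about each station: (x − 8.8)² + (y − 44.3)² = 101.92²; (x − 70.4)² + (y + 52.5)² = 60.01²; (x + 64.1)² + (y + 59.5)² = 74.72².
Subtracting the Station 1 equation from the Station 2 and Station 3 equations removes the quadratic terms:
123.2 x − 193.6 y = 12458.97
-145.8 x − 207.6 y = 10413.74
Solving the 2×2 system: x ≈ 10.6, y ≈ -57.6 km.

10.6 km east, -57.6 km north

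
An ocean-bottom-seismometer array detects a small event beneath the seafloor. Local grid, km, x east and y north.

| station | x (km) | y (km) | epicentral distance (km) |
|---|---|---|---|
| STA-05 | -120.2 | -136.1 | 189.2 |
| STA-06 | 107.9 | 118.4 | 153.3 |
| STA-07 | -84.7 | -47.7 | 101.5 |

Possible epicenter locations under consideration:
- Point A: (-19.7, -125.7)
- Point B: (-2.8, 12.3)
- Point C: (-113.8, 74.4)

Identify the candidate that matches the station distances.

For each candidate, compare |candidate − station| to the reported distance:
Point A: residuals STA-05 88.2, STA-06 122.1, STA-07 0.0 → max 122.1 km
Point B: residuals STA-05 0.0, STA-06 0.0, STA-07 0.0 → max 0.0 km
Point C: residuals STA-05 21.4, STA-06 72.7, STA-07 24.0 → max 72.7 km
Only Point B has all residuals ≈ 0.

Point B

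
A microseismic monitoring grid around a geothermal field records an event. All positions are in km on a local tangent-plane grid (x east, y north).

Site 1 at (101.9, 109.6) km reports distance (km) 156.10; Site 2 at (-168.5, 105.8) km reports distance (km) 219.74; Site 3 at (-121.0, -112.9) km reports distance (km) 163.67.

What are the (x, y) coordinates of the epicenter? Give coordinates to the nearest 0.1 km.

Circle about each station: (x − 101.9)² + (y − 109.6)² = 156.10²; (x + 168.5)² + (y − 105.8)² = 219.74²; (x + 121.0)² + (y + 112.9)² = 163.67².
Subtracting the Site 1 equation from the Site 2 and Site 3 equations removes the quadratic terms:
-540.8 x − 7.6 y = -6728.34
-445.8 x − 445.0 y = 2570.98
Solving the 2×2 system: x ≈ 12.7, y ≈ -18.5 km.

x ≈ 12.7 km, y ≈ -18.5 km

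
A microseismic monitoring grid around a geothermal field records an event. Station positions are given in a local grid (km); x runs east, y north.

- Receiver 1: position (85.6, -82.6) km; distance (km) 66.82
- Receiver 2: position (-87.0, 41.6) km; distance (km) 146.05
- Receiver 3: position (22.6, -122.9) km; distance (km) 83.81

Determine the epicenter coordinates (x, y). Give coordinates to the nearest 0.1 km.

Circle about each station: (x − 85.6)² + (y + 82.6)² = 66.82²; (x + 87.0)² + (y − 41.6)² = 146.05²; (x − 22.6)² + (y + 122.9)² = 83.81².
Subtracting pairs of circle equations eliminates x²+y² and gives linear equations (the radical axes):
-345.2 x + 248.4 y = -21716.25
-126.0 x − 80.6 y = -1094.15
Solving the 2×2 system: x ≈ 34.2, y ≈ -39.9 km.

34.2 km east, -39.9 km north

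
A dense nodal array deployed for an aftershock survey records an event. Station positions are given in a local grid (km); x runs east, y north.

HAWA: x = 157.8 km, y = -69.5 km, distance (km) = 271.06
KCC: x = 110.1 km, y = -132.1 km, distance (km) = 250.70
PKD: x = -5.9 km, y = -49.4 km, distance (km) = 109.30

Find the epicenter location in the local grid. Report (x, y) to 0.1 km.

-105.1 km east, -3.5 km north

Circle about each station: (x − 157.8)² + (y + 69.5)² = 271.06²; (x − 110.1)² + (y + 132.1)² = 250.70²; (x + 5.9)² + (y + 49.4)² = 109.30².
Subtracting the HAWA equation from the KCC and PKD equations removes the quadratic terms:
-95.4 x − 125.2 y = 10464.36
-327.4 x + 40.2 y = 34271.11
Solving the 2×2 system: x ≈ -105.1, y ≈ -3.5 km.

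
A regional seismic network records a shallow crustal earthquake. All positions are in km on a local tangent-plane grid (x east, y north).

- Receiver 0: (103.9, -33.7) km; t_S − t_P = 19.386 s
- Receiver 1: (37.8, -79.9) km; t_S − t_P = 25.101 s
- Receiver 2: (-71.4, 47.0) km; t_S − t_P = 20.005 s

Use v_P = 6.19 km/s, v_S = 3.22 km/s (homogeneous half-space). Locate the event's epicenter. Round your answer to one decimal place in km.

Distance from S−P lag: d = Δt · v_P v_S / (v_P − v_S) = Δt · (6.19·3.22)/(6.19−3.22) ≈ 6.7110·Δt.
So d_Receiver 0 = 130.10, d_Receiver 1 = 168.45, d_Receiver 2 = 134.25 km.
Circle about each station: (x − 103.9)² + (y + 33.7)² = 130.10²; (x − 37.8)² + (y + 79.9)² = 168.45²; (x + 71.4)² + (y − 47.0)² = 134.25².
Subtracting the Receiver 0 equation from the Receiver 1 and Receiver 2 equations removes the quadratic terms:
-132.2 x − 92.4 y = -15567.44
-350.6 x + 161.4 y = -5720.99
Solving the 2×2 system: x ≈ 56.6, y ≈ 87.5 km.

56.6 km east, 87.5 km north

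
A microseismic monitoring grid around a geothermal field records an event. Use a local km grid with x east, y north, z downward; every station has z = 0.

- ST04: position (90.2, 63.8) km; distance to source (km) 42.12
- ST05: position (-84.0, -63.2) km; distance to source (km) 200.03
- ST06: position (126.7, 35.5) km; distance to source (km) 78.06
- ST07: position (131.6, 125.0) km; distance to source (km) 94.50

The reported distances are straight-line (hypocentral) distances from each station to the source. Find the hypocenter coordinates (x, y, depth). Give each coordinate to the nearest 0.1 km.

Each station gives a sphere (x−x_i)² + (y−y_i)² + z² = d_i² (stations at z=0).
Subtracting the ST04 sphere from ST05 and ST06: z² cancels, leaving linear equations in x and y:
-348.4 x − 254.0 y = -39394.15
73.0 x − 56.6 y = 787.39
Solving: x ≈ 63.503, y ≈ 67.991 km (keep extra digits for the depth step; rounded: 63.5, 68.0).
Then from the ST04 sphere: z² = 42.12² − (x − 90.2)² − (y − 63.8)² with x = 63.503, y = 67.991, so z ≈ 32.308 ≈ 32.3 km.

(63.5, 68.0, 32.3)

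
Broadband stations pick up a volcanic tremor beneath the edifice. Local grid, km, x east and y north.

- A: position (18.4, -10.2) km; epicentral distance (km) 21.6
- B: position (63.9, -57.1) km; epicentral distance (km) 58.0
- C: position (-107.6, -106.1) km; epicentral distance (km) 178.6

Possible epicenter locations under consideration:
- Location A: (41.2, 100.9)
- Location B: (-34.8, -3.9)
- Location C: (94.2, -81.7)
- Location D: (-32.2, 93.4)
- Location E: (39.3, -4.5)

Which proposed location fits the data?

For each candidate, compare |candidate − station| to the reported distance:
Location A: residuals A 91.8, B 101.6, C 76.3 → max 101.6 km
Location B: residuals A 32.0, B 54.1, C 53.1 → max 54.1 km
Location C: residuals A 82.6, B 19.0, C 24.7 → max 82.6 km
Location D: residuals A 93.7, B 120.6, C 34.7 → max 120.6 km
Location E: residuals A 0.1, B 0.1, C 0.0 → max 0.1 km
Only Location E has all residuals ≈ 0.

Location E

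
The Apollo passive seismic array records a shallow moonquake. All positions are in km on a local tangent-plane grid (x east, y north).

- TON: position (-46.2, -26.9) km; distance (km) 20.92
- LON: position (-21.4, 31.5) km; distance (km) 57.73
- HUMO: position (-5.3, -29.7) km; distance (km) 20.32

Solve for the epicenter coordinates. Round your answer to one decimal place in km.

x ≈ -25.3 km, y ≈ -26.1 km

Circle about each station: (x + 46.2)² + (y + 26.9)² = 20.92²; (x + 21.4)² + (y − 31.5)² = 57.73²; (x + 5.3)² + (y + 29.7)² = 20.32².
Subtracting pairs of circle equations eliminates x²+y² and gives linear equations (the radical axes):
49.6 x + 116.8 y = -4302.95
81.8 x − 5.6 y = -1923.13
Solving the 2×2 system: x ≈ -25.3, y ≈ -26.1 km.
Check against TON (with the unrounded x, y): √((x + 46.2)²+(y + 26.9)²) = 20.92 ≈ 20.92 km. ✓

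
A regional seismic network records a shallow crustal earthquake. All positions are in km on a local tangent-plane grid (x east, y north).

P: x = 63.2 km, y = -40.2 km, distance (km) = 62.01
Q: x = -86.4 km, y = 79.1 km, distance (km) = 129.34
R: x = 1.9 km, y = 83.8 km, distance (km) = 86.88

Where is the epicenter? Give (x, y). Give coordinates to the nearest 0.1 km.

(14.2, -2.2)

Circle about each station: (x − 63.2)² + (y + 40.2)² = 62.01²; (x + 86.4)² + (y − 79.1)² = 129.34²; (x − 1.9)² + (y − 83.8)² = 86.88².
Subtracting pairs of circle equations eliminates x²+y² and gives linear equations (the radical axes):
-299.2 x + 238.6 y = -4772.11
-122.6 x + 248.0 y = -2287.12
Solving the 2×2 system: x ≈ 14.2, y ≈ -2.2 km.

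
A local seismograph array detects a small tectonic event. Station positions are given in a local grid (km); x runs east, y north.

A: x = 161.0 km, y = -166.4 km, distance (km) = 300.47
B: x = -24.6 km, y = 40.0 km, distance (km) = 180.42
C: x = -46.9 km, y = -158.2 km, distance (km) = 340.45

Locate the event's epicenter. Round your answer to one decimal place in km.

(130.3, 132.5)

Circle about each station: (x − 161.0)² + (y + 166.4)² = 300.47²; (x + 24.6)² + (y − 40.0)² = 180.42²; (x + 46.9)² + (y + 158.2)² = 340.45².
Subtracting pairs of circle equations eliminates x²+y² and gives linear equations (the radical axes):
-371.2 x + 412.8 y = 6326.04
-415.8 x + 16.4 y = -52007.09
Solving the 2×2 system: x ≈ 130.3, y ≈ 132.5 km.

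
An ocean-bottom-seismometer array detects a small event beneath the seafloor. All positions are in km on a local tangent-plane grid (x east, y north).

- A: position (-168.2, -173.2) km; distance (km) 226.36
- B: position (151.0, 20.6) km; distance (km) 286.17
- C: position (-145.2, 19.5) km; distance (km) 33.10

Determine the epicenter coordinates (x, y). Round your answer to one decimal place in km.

x ≈ -133.6 km, y ≈ 50.5 km

Circle about each station: (x + 168.2)² + (y + 173.2)² = 226.36²; (x − 151.0)² + (y − 20.6)² = 286.17²; (x + 145.2)² + (y − 19.5)² = 33.10².
Subtracting pairs of circle equations eliminates x²+y² and gives linear equations (the radical axes):
638.4 x + 387.6 y = -65718.54
46.0 x + 385.4 y = 13317.05
Solving the 2×2 system: x ≈ -133.6, y ≈ 50.5 km.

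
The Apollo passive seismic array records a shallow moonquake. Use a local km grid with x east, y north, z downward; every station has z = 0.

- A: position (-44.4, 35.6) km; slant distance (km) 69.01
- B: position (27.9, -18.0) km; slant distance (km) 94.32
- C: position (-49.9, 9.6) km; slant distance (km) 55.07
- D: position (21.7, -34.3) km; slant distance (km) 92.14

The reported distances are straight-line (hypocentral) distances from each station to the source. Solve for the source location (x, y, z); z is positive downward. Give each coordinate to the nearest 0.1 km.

Each station gives a sphere (x−x_i)² + (y−y_i)² + z² = d_i² (stations at z=0).
Subtracting the A sphere from B and C: z² cancels, leaving linear equations in x and y:
144.6 x − 107.2 y = -6270.19
-11.0 x − 52.0 y = 1073.13
Solving: x ≈ -50.709, y ≈ -9.910 km (keep extra digits for the depth step; rounded: -50.7, -9.9).
Then from the A sphere: z² = 69.01² − (x + 44.4)² − (y − 35.6)² with x = -50.709, y = -9.910, so z ≈ 51.492 ≈ 51.5 km.

(-50.7, -9.9, 51.5)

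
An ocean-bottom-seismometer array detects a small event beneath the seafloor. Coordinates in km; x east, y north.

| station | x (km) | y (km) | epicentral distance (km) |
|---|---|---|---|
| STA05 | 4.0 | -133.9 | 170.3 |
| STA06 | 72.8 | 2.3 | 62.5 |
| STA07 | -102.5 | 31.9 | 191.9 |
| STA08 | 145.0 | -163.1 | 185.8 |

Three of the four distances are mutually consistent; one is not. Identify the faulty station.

Solve using three stations at a time. Using STA05, STA07, STA08 (subtract circle equations pairwise → linear system) gives (x, y) ≈ (88.6, 13.9).
Distances from that point to each station vs reported:
  STA05: calculated 170.3 vs reported 170.3 → residual 0.0 km
  STA06: calculated 19.6 vs reported 62.5 → residual 42.9 km
  STA07: calculated 191.9 vs reported 191.9 → residual 0.0 km
  STA08: calculated 185.8 vs reported 185.8 → residual 0.0 km
STA05, STA07, STA08 are mutually consistent (residuals ≈ 0); STA06 is off by 42.9 km.

STA06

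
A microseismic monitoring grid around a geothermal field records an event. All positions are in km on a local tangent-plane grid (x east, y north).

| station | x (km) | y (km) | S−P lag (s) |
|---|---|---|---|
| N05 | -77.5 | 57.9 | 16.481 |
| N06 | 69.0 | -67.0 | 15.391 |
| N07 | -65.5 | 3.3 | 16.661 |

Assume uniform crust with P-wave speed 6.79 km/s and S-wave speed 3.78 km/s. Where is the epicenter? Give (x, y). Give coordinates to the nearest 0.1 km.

62.9 km east, 64.1 km north

Distance from S−P lag: d = Δt · v_P v_S / (v_P − v_S) = Δt · (6.79·3.78)/(6.79−3.78) ≈ 8.5270·Δt.
So d_N05 = 140.53, d_N06 = 131.24, d_N07 = 142.07 km.
Circle about each station: (x + 77.5)² + (y − 57.9)² = 140.53²; (x − 69.0)² + (y + 67.0)² = 131.24²; (x + 65.5)² + (y − 3.3)² = 142.07².
Subtracting the N05 equation from the N06 and N07 equations removes the quadratic terms:
293.0 x − 249.8 y = 2416.08
24.0 x − 109.2 y = -5492.72
Solving the 2×2 system: x ≈ 62.9, y ≈ 64.1 km.
Check against N05 (with the unrounded x, y): √((x + 77.5)²+(y − 57.9)²) = 140.56 ≈ 140.53 km. ✓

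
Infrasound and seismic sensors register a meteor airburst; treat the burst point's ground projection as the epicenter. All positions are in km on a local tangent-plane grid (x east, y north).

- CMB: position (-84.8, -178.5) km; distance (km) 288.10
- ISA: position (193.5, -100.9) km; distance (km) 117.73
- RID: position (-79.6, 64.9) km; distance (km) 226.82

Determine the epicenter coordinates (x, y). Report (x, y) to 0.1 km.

138.7 km east, 3.3 km north

Circle about each station: (x + 84.8)² + (y + 178.5)² = 288.10²; (x − 193.5)² + (y + 100.9)² = 117.73²; (x + 79.6)² + (y − 64.9)² = 226.82².
Subtracting pairs of circle equations eliminates x²+y² and gives linear equations (the radical axes):
556.6 x + 155.2 y = 77711.03
10.4 x + 486.8 y = 3049.18
Solving the 2×2 system: x ≈ 138.7, y ≈ 3.3 km.
Check against CMB (with the unrounded x, y): √((x + 84.8)²+(y + 178.5)²) = 288.10 ≈ 288.10 km. ✓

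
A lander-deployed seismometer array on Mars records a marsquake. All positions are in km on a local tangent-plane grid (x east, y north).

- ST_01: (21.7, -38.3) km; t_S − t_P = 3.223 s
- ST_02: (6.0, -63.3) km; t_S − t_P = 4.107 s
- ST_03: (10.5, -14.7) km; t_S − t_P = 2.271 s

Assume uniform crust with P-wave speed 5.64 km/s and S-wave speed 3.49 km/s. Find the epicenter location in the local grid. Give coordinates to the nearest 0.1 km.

Distance from S−P lag: d = Δt · v_P v_S / (v_P − v_S) = Δt · (5.64·3.49)/(5.64−3.49) ≈ 9.1552·Δt.
So d_ST_01 = 29.51, d_ST_02 = 37.60, d_ST_03 = 20.79 km.
Circle about each station: (x − 21.7)² + (y + 38.3)² = 29.51²; (x − 6.0)² + (y + 63.3)² = 37.60²; (x − 10.5)² + (y + 14.7)² = 20.79².
Subtracting pairs of circle equations eliminates x²+y² and gives linear equations (the radical axes):
-31.4 x − 50.0 y = 1562.19
-22.4 x + 47.2 y = -1172.82
Solving the 2×2 system: x ≈ -5.8, y ≈ -27.6 km.
Check against ST_01 (with the unrounded x, y): √((x − 21.7)²+(y + 38.3)²) = 29.51 ≈ 29.51 km. ✓

-5.8 km east, -27.6 km north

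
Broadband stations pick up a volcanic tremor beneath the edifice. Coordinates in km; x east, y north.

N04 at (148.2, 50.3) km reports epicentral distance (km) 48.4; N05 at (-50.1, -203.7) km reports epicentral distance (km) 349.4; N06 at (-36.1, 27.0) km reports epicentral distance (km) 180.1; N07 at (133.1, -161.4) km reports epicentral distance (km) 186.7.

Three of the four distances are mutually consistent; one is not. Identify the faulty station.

N07

Solve using three stations at a time. Using N04, N05, N06 (subtract circle equations pairwise → linear system) gives (x, y) ≈ (130.5, 95.4).
Distances from that point to each station vs reported:
  N04: calculated 48.4 vs reported 48.4 → residual 0.0 km
  N05: calculated 349.4 vs reported 349.4 → residual 0.0 km
  N06: calculated 180.1 vs reported 180.1 → residual 0.0 km
  N07: calculated 256.8 vs reported 186.7 → residual 70.1 km
N04, N05, N06 are mutually consistent (residuals ≈ 0); N07 is off by 70.1 km.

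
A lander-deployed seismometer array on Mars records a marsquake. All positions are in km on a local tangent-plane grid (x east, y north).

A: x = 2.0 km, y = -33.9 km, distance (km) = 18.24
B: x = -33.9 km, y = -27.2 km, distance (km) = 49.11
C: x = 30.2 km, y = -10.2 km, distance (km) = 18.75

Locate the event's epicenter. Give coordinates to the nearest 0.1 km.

Circle about each station: (x − 2.0)² + (y + 33.9)² = 18.24²; (x + 33.9)² + (y + 27.2)² = 49.11²; (x − 30.2)² + (y + 10.2)² = 18.75².
Subtracting the A equation from the B and C equations removes the quadratic terms:
-71.8 x + 13.4 y = -1343.25
56.4 x + 47.4 y = -155.99
Solving the 2×2 system: x ≈ 14.8, y ≈ -20.9 km.
Check against A (with the unrounded x, y): √((x − 2.0)²+(y + 33.9)²) = 18.24 ≈ 18.24 km. ✓

(14.8, -20.9)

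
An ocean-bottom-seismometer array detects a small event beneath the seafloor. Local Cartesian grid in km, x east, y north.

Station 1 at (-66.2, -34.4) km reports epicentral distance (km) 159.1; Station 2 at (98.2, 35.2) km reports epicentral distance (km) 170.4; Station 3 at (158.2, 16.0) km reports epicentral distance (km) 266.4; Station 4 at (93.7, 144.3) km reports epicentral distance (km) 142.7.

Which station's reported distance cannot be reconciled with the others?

Station 3

Solve using three stations at a time. Using Station 1, Station 2, Station 4 (subtract circle equations pairwise → linear system) gives (x, y) ≈ (-47.5, 123.6).
Distances from that point to each station vs reported:
  Station 1: calculated 159.1 vs reported 159.1 → residual 0.0 km
  Station 2: calculated 170.4 vs reported 170.4 → residual 0.0 km
  Station 3: calculated 232.1 vs reported 266.4 → residual 34.3 km
  Station 4: calculated 142.7 vs reported 142.7 → residual 0.0 km
Station 1, Station 2, Station 4 are mutually consistent (residuals ≈ 0); Station 3 is off by 34.3 km.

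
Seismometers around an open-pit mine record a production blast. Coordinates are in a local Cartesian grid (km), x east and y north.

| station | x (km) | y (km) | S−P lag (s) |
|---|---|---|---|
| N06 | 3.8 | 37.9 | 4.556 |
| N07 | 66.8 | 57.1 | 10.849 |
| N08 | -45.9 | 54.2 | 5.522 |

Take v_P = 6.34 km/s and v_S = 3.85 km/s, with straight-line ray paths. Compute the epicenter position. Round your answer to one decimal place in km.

(-25.4, 4.1)

Distance from S−P lag: d = Δt · v_P v_S / (v_P − v_S) = Δt · (6.34·3.85)/(6.34−3.85) ≈ 9.8028·Δt.
So d_N06 = 44.66, d_N07 = 106.35, d_N08 = 54.13 km.
Circle about each station: (x − 3.8)² + (y − 37.9)² = 44.66²; (x − 66.8)² + (y − 57.1)² = 106.35²; (x + 45.9)² + (y − 54.2)² = 54.13².
Subtracting pairs of circle equations eliminates x²+y² and gives linear equations (the radical axes):
126.0 x + 38.4 y = -3044.01
-99.4 x + 32.6 y = 2658.06
Solving the 2×2 system: x ≈ -25.4, y ≈ 4.1 km.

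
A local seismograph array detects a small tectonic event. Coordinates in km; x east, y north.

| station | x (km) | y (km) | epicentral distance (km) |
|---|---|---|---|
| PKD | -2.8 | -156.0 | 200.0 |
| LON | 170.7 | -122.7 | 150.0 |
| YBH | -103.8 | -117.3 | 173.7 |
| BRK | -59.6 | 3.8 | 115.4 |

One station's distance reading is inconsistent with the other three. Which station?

Solve using three stations at a time. Using LON, YBH, BRK (subtract circle equations pairwise → linear system) gives (x, y) ≈ (49.1, -34.9).
Distances from that point to each station vs reported:
  PKD: calculated 131.8 vs reported 200.0 → residual 68.2 km
  LON: calculated 150.0 vs reported 150.0 → residual 0.0 km
  YBH: calculated 173.7 vs reported 173.7 → residual 0.0 km
  BRK: calculated 115.4 vs reported 115.4 → residual 0.0 km
LON, YBH, BRK are mutually consistent (residuals ≈ 0); PKD is off by 68.2 km.

PKD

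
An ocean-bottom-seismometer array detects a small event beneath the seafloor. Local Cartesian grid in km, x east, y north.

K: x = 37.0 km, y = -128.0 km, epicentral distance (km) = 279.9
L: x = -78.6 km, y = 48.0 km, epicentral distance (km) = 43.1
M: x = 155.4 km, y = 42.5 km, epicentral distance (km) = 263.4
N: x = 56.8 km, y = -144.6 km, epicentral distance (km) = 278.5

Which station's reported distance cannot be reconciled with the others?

K

Solve using three stations at a time. Using L, M, N (subtract circle equations pairwise → linear system) gives (x, y) ≈ (-105.0, 82.1).
Distances from that point to each station vs reported:
  K: calculated 253.6 vs reported 279.9 → residual 26.3 km
  L: calculated 43.1 vs reported 43.1 → residual 0.0 km
  M: calculated 263.4 vs reported 263.4 → residual 0.0 km
  N: calculated 278.5 vs reported 278.5 → residual 0.0 km
L, M, N are mutually consistent (residuals ≈ 0); K is off by 26.3 km.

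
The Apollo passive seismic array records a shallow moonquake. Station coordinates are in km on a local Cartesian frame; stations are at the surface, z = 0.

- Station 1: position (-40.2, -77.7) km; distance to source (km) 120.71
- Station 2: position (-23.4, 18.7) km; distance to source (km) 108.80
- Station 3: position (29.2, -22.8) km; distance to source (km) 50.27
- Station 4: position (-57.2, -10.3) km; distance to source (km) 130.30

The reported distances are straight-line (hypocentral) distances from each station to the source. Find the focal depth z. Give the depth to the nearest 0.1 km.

Each station gives a sphere (x−x_i)² + (y−y_i)² + z² = d_i² (stations at z=0).
Subtracting the Station 1 sphere from Station 2 and Station 3: z² cancels, leaving linear equations in x and y:
33.6 x + 192.8 y = -4022.62
138.8 x + 109.8 y = 5762.98
Solving: x ≈ 67.304, y ≈ -32.593 km (keep extra digits for the depth step; rounded: 67.3, -32.6).
Then from the Station 1 sphere: z² = 120.71² − (x + 40.2)² − (y + 77.7)² with x = 67.304, y = -32.593, so z ≈ 31.291 ≈ 31.3 km.

depth ≈ 31.3 km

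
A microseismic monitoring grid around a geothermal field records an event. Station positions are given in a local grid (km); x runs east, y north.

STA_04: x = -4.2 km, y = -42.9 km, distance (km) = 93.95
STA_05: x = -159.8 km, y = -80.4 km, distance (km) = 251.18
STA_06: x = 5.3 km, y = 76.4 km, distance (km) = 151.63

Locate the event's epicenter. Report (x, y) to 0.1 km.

Circle about each station: (x + 4.2)² + (y + 42.9)² = 93.95²; (x + 159.8)² + (y + 80.4)² = 251.18²; (x − 5.3)² + (y − 76.4)² = 151.63².
Subtracting the STA_04 equation from the STA_05 and STA_06 equations removes the quadratic terms:
-311.2 x − 75.0 y = -24122.64
19.0 x + 238.6 y = -10158.05
Solving the 2×2 system: x ≈ 89.5, y ≈ -49.7 km.

(89.5, -49.7)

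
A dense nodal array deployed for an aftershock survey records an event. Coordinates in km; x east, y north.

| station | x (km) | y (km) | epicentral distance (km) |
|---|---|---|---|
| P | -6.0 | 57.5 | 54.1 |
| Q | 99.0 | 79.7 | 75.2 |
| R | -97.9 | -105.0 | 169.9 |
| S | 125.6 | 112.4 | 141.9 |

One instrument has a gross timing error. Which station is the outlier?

Solve using three stations at a time. Using P, R, S (subtract circle equations pairwise → linear system) gives (x, y) ≈ (24.5, 12.8).
Distances from that point to each station vs reported:
  P: calculated 54.1 vs reported 54.1 → residual 0.0 km
  Q: calculated 100.1 vs reported 75.2 → residual 24.9 km
  R: calculated 169.9 vs reported 169.9 → residual 0.0 km
  S: calculated 141.9 vs reported 141.9 → residual 0.0 km
P, R, S are mutually consistent (residuals ≈ 0); Q is off by 24.9 km.

Q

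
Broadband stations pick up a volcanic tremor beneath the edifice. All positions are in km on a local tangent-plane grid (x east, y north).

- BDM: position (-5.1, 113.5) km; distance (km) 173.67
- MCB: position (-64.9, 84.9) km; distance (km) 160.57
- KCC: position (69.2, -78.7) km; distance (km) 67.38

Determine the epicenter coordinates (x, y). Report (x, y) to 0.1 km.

4.5 km east, -59.9 km north

Circle about each station: (x + 5.1)² + (y − 113.5)² = 173.67²; (x + 64.9)² + (y − 84.9)² = 160.57²; (x − 69.2)² + (y + 78.7)² = 67.38².
Subtracting the BDM equation from the MCB and KCC equations removes the quadratic terms:
-119.6 x − 57.2 y = 2890.30
148.6 x − 384.4 y = 23695.27
Solving the 2×2 system: x ≈ 4.5, y ≈ -59.9 km.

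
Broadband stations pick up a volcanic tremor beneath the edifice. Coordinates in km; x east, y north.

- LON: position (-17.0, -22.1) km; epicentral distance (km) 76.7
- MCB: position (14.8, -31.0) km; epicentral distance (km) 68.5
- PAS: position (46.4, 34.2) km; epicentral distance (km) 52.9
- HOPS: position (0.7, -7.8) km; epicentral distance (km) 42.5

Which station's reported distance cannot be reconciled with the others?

LON

Solve using three stations at a time. Using MCB, PAS, HOPS (subtract circle equations pairwise → linear system) gives (x, y) ≈ (-6.5, 34.1).
Distances from that point to each station vs reported:
  LON: calculated 57.2 vs reported 76.7 → residual 19.5 km
  MCB: calculated 68.5 vs reported 68.5 → residual 0.0 km
  PAS: calculated 52.9 vs reported 52.9 → residual 0.0 km
  HOPS: calculated 42.5 vs reported 42.5 → residual 0.0 km
MCB, PAS, HOPS are mutually consistent (residuals ≈ 0); LON is off by 19.5 km.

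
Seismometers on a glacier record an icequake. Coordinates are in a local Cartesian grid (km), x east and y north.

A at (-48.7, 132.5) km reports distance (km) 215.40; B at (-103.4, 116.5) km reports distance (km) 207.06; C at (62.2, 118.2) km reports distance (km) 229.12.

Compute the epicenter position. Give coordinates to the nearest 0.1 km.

Circle about each station: (x + 48.7)² + (y − 132.5)² = 215.40²; (x + 103.4)² + (y − 116.5)² = 207.06²; (x − 62.2)² + (y − 118.2)² = 229.12².
Subtracting pairs of circle equations eliminates x²+y² and gives linear equations (the radical axes):
-109.4 x − 32.0 y = 7859.19
221.8 x − 28.6 y = -8186.67
Solving the 2×2 system: x ≈ -47.6, y ≈ -82.9 km.

x ≈ -47.6 km, y ≈ -82.9 km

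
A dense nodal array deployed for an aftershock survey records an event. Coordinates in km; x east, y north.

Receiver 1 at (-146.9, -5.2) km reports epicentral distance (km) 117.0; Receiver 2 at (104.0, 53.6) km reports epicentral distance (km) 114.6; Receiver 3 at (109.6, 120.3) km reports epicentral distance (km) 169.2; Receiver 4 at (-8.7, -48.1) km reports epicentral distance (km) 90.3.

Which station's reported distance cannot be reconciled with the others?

Receiver 2

Solve using three stations at a time. Using Receiver 1, Receiver 3, Receiver 4 (subtract circle equations pairwise → linear system) gives (x, y) ≈ (-37.9, 37.4).
Distances from that point to each station vs reported:
  Receiver 1: calculated 117.0 vs reported 117.0 → residual 0.0 km
  Receiver 2: calculated 142.8 vs reported 114.6 → residual 28.2 km
  Receiver 3: calculated 169.2 vs reported 169.2 → residual 0.0 km
  Receiver 4: calculated 90.3 vs reported 90.3 → residual 0.0 km
Receiver 1, Receiver 3, Receiver 4 are mutually consistent (residuals ≈ 0); Receiver 2 is off by 28.2 km.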